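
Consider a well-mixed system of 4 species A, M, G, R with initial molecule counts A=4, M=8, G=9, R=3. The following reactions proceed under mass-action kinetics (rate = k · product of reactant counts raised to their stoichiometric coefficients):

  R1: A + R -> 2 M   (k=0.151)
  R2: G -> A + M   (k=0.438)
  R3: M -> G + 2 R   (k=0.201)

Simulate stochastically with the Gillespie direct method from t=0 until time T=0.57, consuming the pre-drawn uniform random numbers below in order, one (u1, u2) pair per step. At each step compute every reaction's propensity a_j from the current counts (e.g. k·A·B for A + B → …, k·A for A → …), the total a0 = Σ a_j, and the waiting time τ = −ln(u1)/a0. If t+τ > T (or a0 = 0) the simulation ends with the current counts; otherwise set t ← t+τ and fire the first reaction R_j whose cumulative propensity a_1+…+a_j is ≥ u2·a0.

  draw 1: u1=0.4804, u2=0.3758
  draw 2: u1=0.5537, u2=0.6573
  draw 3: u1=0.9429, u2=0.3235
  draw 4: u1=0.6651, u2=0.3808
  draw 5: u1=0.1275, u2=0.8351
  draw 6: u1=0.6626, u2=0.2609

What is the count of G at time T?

t=0.000: A=4 M=8 G=9 R=3
Draw 1: a1=1.812, a2=3.942, a3=1.608, a0=7.362; τ=−ln(0.4804)/7.362=0.100 → t=0.100; u2·a0=0.3758·7.362=2.767; a1=1.812 < 2.767 ≤ a1+a2=5.754 → R2 fires; A=5 M=9 G=8 R=3
Draw 2: a1=2.265, a2=3.504, a3=1.809, a0=7.578; τ=−ln(0.5537)/7.578=0.078 → t=0.178; u2·a0=0.6573·7.578=4.981; a1=2.265 < 4.981 ≤ a1+a2=5.769 → R2 fires; A=6 M=10 G=7 R=3
Draw 3: a1=2.718, a2=3.066, a3=2.010, a0=7.794; τ=−ln(0.9429)/7.794=0.008 → t=0.185; u2·a0=0.3235·7.794=2.521 ≤ a1=2.718 → R1 fires; A=5 M=12 G=7 R=2
Draw 4: a1=1.510, a2=3.066, a3=2.412, a0=6.988; τ=−ln(0.6651)/6.988=0.058 → t=0.243; u2·a0=0.3808·6.988=2.661; a1=1.510 < 2.661 ≤ a1+a2=4.576 → R2 fires; A=6 M=13 G=6 R=2
Draw 5: a1=1.812, a2=2.628, a3=2.613, a0=7.053; τ=−ln(0.1275)/7.053=0.292 → t=0.536; u2·a0=0.8351·7.053=5.890; a1+a2=4.440 < 5.890 ≤ a1+…+a3=7.053 → R3 fires; A=6 M=12 G=7 R=4
Draw 6: a1=3.624, a2=3.066, a3=2.412, a0=9.102; τ=−ln(0.6626)/9.102=0.045 → t=0.581 > T=0.57: stop.
Read off G at T=0.57: 7

G at T = 7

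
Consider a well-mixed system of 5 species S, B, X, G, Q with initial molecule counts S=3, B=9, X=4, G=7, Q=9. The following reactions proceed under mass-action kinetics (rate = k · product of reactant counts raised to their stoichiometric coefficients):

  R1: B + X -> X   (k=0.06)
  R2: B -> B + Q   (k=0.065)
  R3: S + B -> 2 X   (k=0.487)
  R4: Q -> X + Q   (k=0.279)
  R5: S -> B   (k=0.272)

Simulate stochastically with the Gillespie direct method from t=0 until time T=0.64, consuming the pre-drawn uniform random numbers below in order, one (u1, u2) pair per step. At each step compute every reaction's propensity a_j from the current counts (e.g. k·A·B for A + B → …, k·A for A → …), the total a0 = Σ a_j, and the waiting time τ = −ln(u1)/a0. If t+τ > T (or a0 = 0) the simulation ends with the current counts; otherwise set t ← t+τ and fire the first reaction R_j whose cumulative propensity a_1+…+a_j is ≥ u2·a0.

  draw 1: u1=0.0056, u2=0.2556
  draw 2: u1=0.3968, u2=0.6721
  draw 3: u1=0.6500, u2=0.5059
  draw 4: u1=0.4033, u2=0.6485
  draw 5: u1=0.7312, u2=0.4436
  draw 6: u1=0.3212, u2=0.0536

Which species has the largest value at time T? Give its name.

t=0.000: S=3 B=9 X=4 G=7 Q=9
Draw 1: a1=2.160, a2=0.585, a3=13.149, a4=2.511, a5=0.816, a0=19.221; τ=−ln(0.0056)/19.221=0.270 → t=0.270; u2·a0=0.2556·19.221=4.913; a1+a2=2.745 < 4.913 ≤ a1+…+a3=15.894 → R3 fires; S=2 B=8 X=6 G=7 Q=9
Draw 2: a1=2.880, a2=0.520, a3=7.792, a4=2.511, a5=0.544, a0=14.247; τ=−ln(0.3968)/14.247=0.065 → t=0.335; u2·a0=0.6721·14.247=9.575; a1+a2=3.400 < 9.575 ≤ a1+…+a3=11.192 → R3 fires; S=1 B=7 X=8 G=7 Q=9
Draw 3: a1=3.360, a2=0.455, a3=3.409, a4=2.511, a5=0.272, a0=10.007; τ=−ln(0.6500)/10.007=0.043 → t=0.378; u2·a0=0.5059·10.007=5.063; a1+a2=3.815 < 5.063 ≤ a1+…+a3=7.224 → R3 fires; S=0 B=6 X=10 G=7 Q=9
Draw 4: a1=3.600, a2=0.390, a3=0.000, a4=2.511, a5=0.000, a0=6.501; τ=−ln(0.4033)/6.501=0.140 → t=0.517; u2·a0=0.6485·6.501=4.216; a1+…+a3=3.990 < 4.216 ≤ a1+…+a4=6.501 → R4 fires; S=0 B=6 X=11 G=7 Q=9
Draw 5: a1=3.960, a2=0.390, a3=0.000, a4=2.511, a5=0.000, a0=6.861; τ=−ln(0.7312)/6.861=0.046 → t=0.563; u2·a0=0.4436·6.861=3.044 ≤ a1=3.960 → R1 fires; S=0 B=5 X=11 G=7 Q=9
Draw 6: a1=3.300, a2=0.325, a3=0.000, a4=2.511, a5=0.000, a0=6.136; τ=−ln(0.3212)/6.136=0.185 → t=0.748 > T=0.64: stop.
At T=0.64: S=0 B=5 X=11 G=7 Q=9; the largest is X.

Dominant species at T: X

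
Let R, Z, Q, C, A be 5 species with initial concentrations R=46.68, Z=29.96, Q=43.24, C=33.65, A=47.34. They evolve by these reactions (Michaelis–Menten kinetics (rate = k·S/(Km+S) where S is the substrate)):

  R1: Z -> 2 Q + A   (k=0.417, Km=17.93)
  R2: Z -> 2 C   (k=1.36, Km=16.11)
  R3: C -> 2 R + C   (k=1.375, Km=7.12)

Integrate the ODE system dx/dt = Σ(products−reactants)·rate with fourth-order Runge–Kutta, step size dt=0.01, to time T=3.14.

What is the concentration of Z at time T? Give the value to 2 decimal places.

Z at T = 26.44

RK4 with dt=0.01: 314 steps to T=3.14. Trajectory (selected grid times):
t=0.00: R=46.68 Z=29.96 Q=43.24 C=33.65 A=47.34
t=0.35: R=47.48 Z=29.56 Q=43.42 C=34.27 A=47.43
t=0.70: R=48.27 Z=29.16 Q=43.60 C=34.88 A=47.52
t=1.05: R=49.07 Z=28.77 Q=43.78 C=35.49 A=47.61
t=1.40: R=49.88 Z=28.37 Q=43.96 C=36.10 A=47.70
t=1.74: R=50.66 Z=27.99 Q=44.14 C=36.69 A=47.79
t=2.09: R=51.47 Z=27.60 Q=44.31 C=37.29 A=47.88
t=2.44: R=52.28 Z=27.21 Q=44.49 C=37.89 A=47.97
t=2.79: R=53.09 Z=26.83 Q=44.67 C=38.49 A=48.05
t=3.14: R=53.90 Z=26.44 Q=44.84 C=39.08 A=48.14
Read off Z at T=3.14: 26.44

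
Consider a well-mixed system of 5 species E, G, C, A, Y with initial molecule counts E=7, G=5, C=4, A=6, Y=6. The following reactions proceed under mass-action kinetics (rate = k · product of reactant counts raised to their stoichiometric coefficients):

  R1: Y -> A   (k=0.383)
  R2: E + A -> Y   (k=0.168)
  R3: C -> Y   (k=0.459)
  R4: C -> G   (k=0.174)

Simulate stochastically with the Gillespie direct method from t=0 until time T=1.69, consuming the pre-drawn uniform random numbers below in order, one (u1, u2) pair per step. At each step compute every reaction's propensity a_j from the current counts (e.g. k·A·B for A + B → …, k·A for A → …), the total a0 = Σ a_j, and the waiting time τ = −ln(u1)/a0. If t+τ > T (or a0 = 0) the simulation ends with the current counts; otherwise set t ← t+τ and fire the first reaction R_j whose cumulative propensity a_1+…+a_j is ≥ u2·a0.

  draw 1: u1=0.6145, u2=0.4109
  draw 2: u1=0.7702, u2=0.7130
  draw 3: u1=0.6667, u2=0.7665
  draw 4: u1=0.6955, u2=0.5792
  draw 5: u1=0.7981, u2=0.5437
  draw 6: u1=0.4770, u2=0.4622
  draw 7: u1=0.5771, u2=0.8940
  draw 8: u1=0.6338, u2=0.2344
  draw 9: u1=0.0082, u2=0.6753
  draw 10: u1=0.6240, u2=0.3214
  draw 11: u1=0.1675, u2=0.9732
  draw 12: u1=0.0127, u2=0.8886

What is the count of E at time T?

t=0.000: E=7 G=5 C=4 A=6 Y=6
Draw 1: a1=2.298, a2=7.056, a3=1.836, a4=0.696, a0=11.886; τ=−ln(0.6145)/11.886=0.041 → t=0.041; u2·a0=0.4109·11.886=4.884; a1=2.298 < 4.884 ≤ a1+a2=9.354 → R2 fires; E=6 G=5 C=4 A=5 Y=7
Draw 2: a1=2.681, a2=5.040, a3=1.836, a4=0.696, a0=10.253; τ=−ln(0.7702)/10.253=0.025 → t=0.066; u2·a0=0.7130·10.253=7.310; a1=2.681 < 7.310 ≤ a1+a2=7.721 → R2 fires; E=5 G=5 C=4 A=4 Y=8
Draw 3: a1=3.064, a2=3.360, a3=1.836, a4=0.696, a0=8.956; τ=−ln(0.6667)/8.956=0.045 → t=0.112; u2·a0=0.7665·8.956=6.865; a1+a2=6.424 < 6.865 ≤ a1+…+a3=8.260 → R3 fires; E=5 G=5 C=3 A=4 Y=9
Draw 4: a1=3.447, a2=3.360, a3=1.377, a4=0.522, a0=8.706; τ=−ln(0.6955)/8.706=0.042 → t=0.153; u2·a0=0.5792·8.706=5.043; a1=3.447 < 5.043 ≤ a1+a2=6.807 → R2 fires; E=4 G=5 C=3 A=3 Y=10
Draw 5: a1=3.830, a2=2.016, a3=1.377, a4=0.522, a0=7.745; τ=−ln(0.7981)/7.745=0.029 → t=0.183; u2·a0=0.5437·7.745=4.211; a1=3.830 < 4.211 ≤ a1+a2=5.846 → R2 fires; E=3 G=5 C=3 A=2 Y=11
Draw 6: a1=4.213, a2=1.008, a3=1.377, a4=0.522, a0=7.120; τ=−ln(0.4770)/7.120=0.104 → t=0.286; u2·a0=0.4622·7.120=3.291 ≤ a1=4.213 → R1 fires; E=3 G=5 C=3 A=3 Y=10
Draw 7: a1=3.830, a2=1.512, a3=1.377, a4=0.522, a0=7.241; τ=−ln(0.5771)/7.241=0.076 → t=0.362; u2·a0=0.8940·7.241=6.473; a1+a2=5.342 < 6.473 ≤ a1+…+a3=6.719 → R3 fires; E=3 G=5 C=2 A=3 Y=11
Draw 8: a1=4.213, a2=1.512, a3=0.918, a4=0.348, a0=6.991; τ=−ln(0.6338)/6.991=0.065 → t=0.428; u2·a0=0.2344·6.991=1.639 ≤ a1=4.213 → R1 fires; E=3 G=5 C=2 A=4 Y=10
Draw 9: a1=3.830, a2=2.016, a3=0.918, a4=0.348, a0=7.112; τ=−ln(0.0082)/7.112=0.675 → t=1.103; u2·a0=0.6753·7.112=4.803; a1=3.830 < 4.803 ≤ a1+a2=5.846 → R2 fires; E=2 G=5 C=2 A=3 Y=11
Draw 10: a1=4.213, a2=1.008, a3=0.918, a4=0.348, a0=6.487; τ=−ln(0.6240)/6.487=0.073 → t=1.176; u2·a0=0.3214·6.487=2.085 ≤ a1=4.213 → R1 fires; E=2 G=5 C=2 A=4 Y=10
Draw 11: a1=3.830, a2=1.344, a3=0.918, a4=0.348, a0=6.440; τ=−ln(0.1675)/6.440=0.277 → t=1.453; u2·a0=0.9732·6.440=6.267; a1+…+a3=6.092 < 6.267 ≤ a1+…+a4=6.440 → R4 fires; E=2 G=6 C=1 A=4 Y=10
Draw 12: a1=3.830, a2=1.344, a3=0.459, a4=0.174, a0=5.807; τ=−ln(0.0127)/5.807=0.752 → t=2.205 > T=1.69: stop.
Read off E at T=1.69: 2

E at T = 2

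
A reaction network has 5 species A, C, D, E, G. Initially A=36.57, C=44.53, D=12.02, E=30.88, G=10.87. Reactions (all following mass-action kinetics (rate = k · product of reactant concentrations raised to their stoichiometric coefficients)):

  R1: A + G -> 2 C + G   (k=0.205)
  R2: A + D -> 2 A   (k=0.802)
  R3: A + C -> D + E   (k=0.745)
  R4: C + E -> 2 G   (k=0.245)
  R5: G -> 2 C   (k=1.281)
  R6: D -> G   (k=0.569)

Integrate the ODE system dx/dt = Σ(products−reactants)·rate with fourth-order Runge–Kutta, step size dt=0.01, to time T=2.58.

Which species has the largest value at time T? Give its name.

Dominant species at T: C

RK4 with dt=0.01: 258 steps to T=2.58. Trajectory (selected grid times):
t=0.00: A=36.57 C=44.53 D=12.02 E=30.88 G=10.87
t=0.29: A=0.20 C=33.50 D=17.62 E=20.60 G=117.03
t=0.57: A=0.00 C=102.49 D=15.08 E=0.25 G=115.93
t=0.86: A=0.00 C=175.23 D=12.79 E=0.00 G=82.23
t=1.15: A=0.00 C=226.92 D=10.84 E=0.00 G=58.33
t=1.43: A=0.00 C=262.61 D=9.25 E=0.00 G=42.09
t=1.72: A=0.00 C=289.20 D=7.84 E=0.00 G=30.20
t=2.01: A=0.00 C=308.34 D=6.65 E=0.00 G=21.82
t=2.29: A=0.00 C=321.82 D=5.67 E=0.00 G=16.06
t=2.58: A=0.00 C=332.08 D=4.81 E=0.00 G=11.79
At T=2.58: A=0.00 C=332.08 D=4.81 E=0.00 G=11.79; the largest is C.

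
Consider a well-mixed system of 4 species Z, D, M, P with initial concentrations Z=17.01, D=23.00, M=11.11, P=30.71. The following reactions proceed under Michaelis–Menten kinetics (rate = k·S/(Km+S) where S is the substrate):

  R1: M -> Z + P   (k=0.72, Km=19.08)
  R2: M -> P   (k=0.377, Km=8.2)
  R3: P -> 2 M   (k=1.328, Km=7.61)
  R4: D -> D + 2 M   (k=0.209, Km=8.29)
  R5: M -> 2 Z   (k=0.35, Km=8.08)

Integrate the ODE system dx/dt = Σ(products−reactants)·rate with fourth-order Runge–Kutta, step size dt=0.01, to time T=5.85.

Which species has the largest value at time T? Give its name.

Dominant species at T: P

RK4 with dt=0.01: 585 steps to T=5.85. Trajectory (selected grid times):
t=0.00: Z=17.01 D=23.00 M=11.11 P=30.71
t=0.65: Z=17.46 D=23.00 M=12.24 P=30.34
t=1.30: Z=17.92 D=23.00 M=13.34 P=29.99
t=1.95: Z=18.41 D=23.00 M=14.42 P=29.65
t=2.60: Z=18.91 D=23.00 M=15.48 P=29.33
t=3.25: Z=19.42 D=23.00 M=16.52 P=29.02
t=3.90: Z=19.95 D=23.00 M=17.55 P=28.72
t=4.55: Z=20.50 D=23.00 M=18.56 P=28.44
t=5.20: Z=21.05 D=23.00 M=19.55 P=28.16
t=5.85: Z=21.61 D=23.00 M=20.53 P=27.90
At T=5.85: Z=21.61 D=23.00 M=20.53 P=27.90; the largest is P.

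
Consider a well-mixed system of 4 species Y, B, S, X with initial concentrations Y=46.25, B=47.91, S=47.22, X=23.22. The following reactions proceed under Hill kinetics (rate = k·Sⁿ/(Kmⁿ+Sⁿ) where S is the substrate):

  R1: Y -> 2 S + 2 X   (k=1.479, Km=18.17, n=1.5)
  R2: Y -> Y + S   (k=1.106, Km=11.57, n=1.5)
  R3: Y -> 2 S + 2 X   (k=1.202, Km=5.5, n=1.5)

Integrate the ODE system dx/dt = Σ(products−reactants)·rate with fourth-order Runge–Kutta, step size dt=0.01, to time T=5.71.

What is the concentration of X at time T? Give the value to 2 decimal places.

RK4 with dt=0.01: 571 steps to T=5.71. Trajectory (selected grid times):
t=0.00: Y=46.25 B=47.91 S=47.22 X=23.22
t=0.63: Y=44.78 B=47.91 S=50.78 X=26.16
t=1.27: Y=43.29 B=47.91 S=54.37 X=29.13
t=1.90: Y=41.84 B=47.91 S=57.89 X=32.04
t=2.54: Y=40.38 B=47.91 S=61.43 X=34.97
t=3.17: Y=38.95 B=47.91 S=64.90 X=37.83
t=3.81: Y=37.50 B=47.91 S=68.39 X=40.71
t=4.44: Y=36.10 B=47.91 S=71.80 X=43.53
t=5.08: Y=34.68 B=47.91 S=75.23 X=46.36
t=5.71: Y=33.30 B=47.91 S=78.57 X=49.12
Read off X at T=5.71: 49.12

X at T = 49.12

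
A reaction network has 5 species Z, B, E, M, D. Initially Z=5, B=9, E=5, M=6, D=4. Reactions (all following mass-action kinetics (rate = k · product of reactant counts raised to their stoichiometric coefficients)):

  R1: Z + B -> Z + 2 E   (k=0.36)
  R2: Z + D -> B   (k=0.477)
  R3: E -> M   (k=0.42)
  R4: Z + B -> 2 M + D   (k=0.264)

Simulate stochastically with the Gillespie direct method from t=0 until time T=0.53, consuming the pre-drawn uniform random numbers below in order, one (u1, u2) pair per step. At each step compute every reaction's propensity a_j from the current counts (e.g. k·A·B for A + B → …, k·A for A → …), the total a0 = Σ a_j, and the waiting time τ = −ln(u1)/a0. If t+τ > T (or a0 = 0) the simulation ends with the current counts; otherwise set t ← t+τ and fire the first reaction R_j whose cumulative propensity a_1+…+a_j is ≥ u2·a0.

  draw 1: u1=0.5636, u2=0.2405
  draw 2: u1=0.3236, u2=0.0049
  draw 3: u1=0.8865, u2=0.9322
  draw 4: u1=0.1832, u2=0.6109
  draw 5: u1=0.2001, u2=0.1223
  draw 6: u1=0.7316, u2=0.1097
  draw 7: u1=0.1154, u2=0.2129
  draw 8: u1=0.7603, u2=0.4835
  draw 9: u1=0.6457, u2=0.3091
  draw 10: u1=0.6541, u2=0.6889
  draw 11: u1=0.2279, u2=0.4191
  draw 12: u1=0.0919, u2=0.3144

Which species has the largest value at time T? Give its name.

Dominant species at T: E

t=0.000: Z=5 B=9 E=5 M=6 D=4
Draw 1: a1=16.200, a2=9.540, a3=2.100, a4=11.880, a0=39.720; τ=−ln(0.5636)/39.720=0.014 → t=0.014; u2·a0=0.2405·39.720=9.553 ≤ a1=16.200 → R1 fires; Z=5 B=8 E=7 M=6 D=4
Draw 2: a1=14.400, a2=9.540, a3=2.940, a4=10.560, a0=37.440; τ=−ln(0.3236)/37.440=0.030 → t=0.045; u2·a0=0.0049·37.440=0.183 ≤ a1=14.400 → R1 fires; Z=5 B=7 E=9 M=6 D=4
Draw 3: a1=12.600, a2=9.540, a3=3.780, a4=9.240, a0=35.160; τ=−ln(0.8865)/35.160=0.003 → t=0.048; u2·a0=0.9322·35.160=32.776; a1+…+a3=25.920 < 32.776 ≤ a1+…+a4=35.160 → R4 fires; Z=4 B=6 E=9 M=8 D=5
Draw 4: a1=8.640, a2=9.540, a3=3.780, a4=6.336, a0=28.296; τ=−ln(0.1832)/28.296=0.060 → t=0.108; u2·a0=0.6109·28.296=17.286; a1=8.640 < 17.286 ≤ a1+a2=18.180 → R2 fires; Z=3 B=7 E=9 M=8 D=4
Draw 5: a1=7.560, a2=5.724, a3=3.780, a4=5.544, a0=22.608; τ=−ln(0.2001)/22.608=0.071 → t=0.179; u2·a0=0.1223·22.608=2.765 ≤ a1=7.560 → R1 fires; Z=3 B=6 E=11 M=8 D=4
Draw 6: a1=6.480, a2=5.724, a3=4.620, a4=4.752, a0=21.576; τ=−ln(0.7316)/21.576=0.014 → t=0.194; u2·a0=0.1097·21.576=2.367 ≤ a1=6.480 → R1 fires; Z=3 B=5 E=13 M=8 D=4
Draw 7: a1=5.400, a2=5.724, a3=5.460, a4=3.960, a0=20.544; τ=−ln(0.1154)/20.544=0.105 → t=0.299; u2·a0=0.2129·20.544=4.374 ≤ a1=5.400 → R1 fires; Z=3 B=4 E=15 M=8 D=4
Draw 8: a1=4.320, a2=5.724, a3=6.300, a4=3.168, a0=19.512; τ=−ln(0.7603)/19.512=0.014 → t=0.313; u2·a0=0.4835·19.512=9.434; a1=4.320 < 9.434 ≤ a1+a2=10.044 → R2 fires; Z=2 B=5 E=15 M=8 D=3
Draw 9: a1=3.600, a2=2.862, a3=6.300, a4=2.640, a0=15.402; τ=−ln(0.6457)/15.402=0.028 → t=0.341; u2·a0=0.3091·15.402=4.761; a1=3.600 < 4.761 ≤ a1+a2=6.462 → R2 fires; Z=1 B=6 E=15 M=8 D=2
Draw 10: a1=2.160, a2=0.954, a3=6.300, a4=1.584, a0=10.998; τ=−ln(0.6541)/10.998=0.039 → t=0.380; u2·a0=0.6889·10.998=7.577; a1+a2=3.114 < 7.577 ≤ a1+…+a3=9.414 → R3 fires; Z=1 B=6 E=14 M=9 D=2
Draw 11: a1=2.160, a2=0.954, a3=5.880, a4=1.584, a0=10.578; τ=−ln(0.2279)/10.578=0.140 → t=0.520; u2·a0=0.4191·10.578=4.433; a1+a2=3.114 < 4.433 ≤ a1+…+a3=8.994 → R3 fires; Z=1 B=6 E=13 M=10 D=2
Draw 12: a1=2.160, a2=0.954, a3=5.460, a4=1.584, a0=10.158; τ=−ln(0.0919)/10.158=0.235 → t=0.755 > T=0.53: stop.
At T=0.53: Z=1 B=6 E=13 M=10 D=2; the largest is E.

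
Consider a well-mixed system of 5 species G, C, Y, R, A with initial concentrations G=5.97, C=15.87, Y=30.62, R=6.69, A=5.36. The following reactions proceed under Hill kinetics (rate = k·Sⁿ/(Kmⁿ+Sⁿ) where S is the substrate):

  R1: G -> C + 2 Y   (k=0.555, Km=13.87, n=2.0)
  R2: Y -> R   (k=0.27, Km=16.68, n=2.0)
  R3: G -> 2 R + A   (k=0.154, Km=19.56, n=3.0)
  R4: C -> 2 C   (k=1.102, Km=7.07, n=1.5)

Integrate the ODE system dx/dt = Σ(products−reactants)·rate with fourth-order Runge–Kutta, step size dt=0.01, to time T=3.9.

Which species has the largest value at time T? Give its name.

RK4 with dt=0.01: 390 steps to T=3.9. Trajectory (selected grid times):
t=0.00: G=5.97 C=15.87 Y=30.62 R=6.69 A=5.36
t=0.43: G=5.93 C=16.27 Y=30.60 R=6.78 A=5.36
t=0.87: G=5.89 C=16.69 Y=30.59 R=6.88 A=5.36
t=1.30: G=5.85 C=17.10 Y=30.57 R=6.97 A=5.37
t=1.73: G=5.82 C=17.51 Y=30.55 R=7.06 A=5.37
t=2.17: G=5.78 C=17.93 Y=30.53 R=7.16 A=5.37
t=2.60: G=5.74 C=18.35 Y=30.52 R=7.25 A=5.37
t=3.03: G=5.70 C=18.77 Y=30.50 R=7.34 A=5.37
t=3.47: G=5.67 C=19.20 Y=30.47 R=7.44 A=5.37
t=3.90: G=5.63 C=19.62 Y=30.45 R=7.53 A=5.38
At T=3.9: G=5.63 C=19.62 Y=30.45 R=7.53 A=5.38; the largest is Y.

Dominant species at T: Y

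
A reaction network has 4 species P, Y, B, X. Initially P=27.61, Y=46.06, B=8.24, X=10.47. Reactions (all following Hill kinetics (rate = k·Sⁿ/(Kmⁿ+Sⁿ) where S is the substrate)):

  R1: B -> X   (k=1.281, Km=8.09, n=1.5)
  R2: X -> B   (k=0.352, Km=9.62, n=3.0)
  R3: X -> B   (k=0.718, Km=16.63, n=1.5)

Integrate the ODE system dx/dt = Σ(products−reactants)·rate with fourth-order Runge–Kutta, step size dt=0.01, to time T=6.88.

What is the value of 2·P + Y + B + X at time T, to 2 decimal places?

Value at T = 119.99

Check how each reaction changes W = 2·P + Y + B + X (weight of products minus weight of reactants):
R1: B -> X: (1·1) − (1·1) = 1 − 1 = 0
R2: X -> B: (1·1) − (1·1) = 1 − 1 = 0
R3: X -> B: (1·1) − (1·1) = 1 − 1 = 0
Every reaction leaves W unchanged, so W is conserved and no simulation is needed: W(T) = W(0) = 2·27.61 + 46.06 + 8.24 + 10.47 = 119.99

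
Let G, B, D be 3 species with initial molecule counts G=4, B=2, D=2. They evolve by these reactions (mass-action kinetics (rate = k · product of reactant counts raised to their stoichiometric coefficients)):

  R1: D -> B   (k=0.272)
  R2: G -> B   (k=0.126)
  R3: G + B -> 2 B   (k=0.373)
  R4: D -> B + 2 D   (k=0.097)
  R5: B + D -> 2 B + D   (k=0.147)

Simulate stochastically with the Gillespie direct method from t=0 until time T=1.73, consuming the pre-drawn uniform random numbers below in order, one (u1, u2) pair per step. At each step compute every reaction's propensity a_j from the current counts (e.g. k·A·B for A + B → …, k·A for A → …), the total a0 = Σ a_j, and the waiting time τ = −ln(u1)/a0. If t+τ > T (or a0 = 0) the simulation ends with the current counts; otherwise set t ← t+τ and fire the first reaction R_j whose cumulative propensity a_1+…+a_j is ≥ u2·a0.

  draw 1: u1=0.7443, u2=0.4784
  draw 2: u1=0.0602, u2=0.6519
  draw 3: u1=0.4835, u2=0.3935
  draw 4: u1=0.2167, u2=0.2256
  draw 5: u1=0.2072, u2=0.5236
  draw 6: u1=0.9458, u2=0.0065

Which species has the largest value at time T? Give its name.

t=0.000: G=4 B=2 D=2
Draw 1: a1=0.544, a2=0.504, a3=2.984, a4=0.194, a5=0.588, a0=4.814; τ=−ln(0.7443)/4.814=0.061 → t=0.061; u2·a0=0.4784·4.814=2.303; a1+a2=1.048 < 2.303 ≤ a1+…+a3=4.032 → R3 fires; G=3 B=3 D=2
Draw 2: a1=0.544, a2=0.378, a3=3.357, a4=0.194, a5=0.882, a0=5.355; τ=−ln(0.0602)/5.355=0.525 → t=0.586; u2·a0=0.6519·5.355=3.491; a1+a2=0.922 < 3.491 ≤ a1+…+a3=4.279 → R3 fires; G=2 B=4 D=2
Draw 3: a1=0.544, a2=0.252, a3=2.984, a4=0.194, a5=1.176, a0=5.150; τ=−ln(0.4835)/5.150=0.141 → t=0.727; u2·a0=0.3935·5.150=2.027; a1+a2=0.796 < 2.027 ≤ a1+…+a3=3.780 → R3 fires; G=1 B=5 D=2
Draw 4: a1=0.544, a2=0.126, a3=1.865, a4=0.194, a5=1.470, a0=4.199; τ=−ln(0.2167)/4.199=0.364 → t=1.091; u2·a0=0.2256·4.199=0.947; a1+a2=0.670 < 0.947 ≤ a1+…+a3=2.535 → R3 fires; G=0 B=6 D=2
Draw 5: a1=0.544, a2=0.000, a3=0.000, a4=0.194, a5=1.764, a0=2.502; τ=−ln(0.2072)/2.502=0.629 → t=1.721; u2·a0=0.5236·2.502=1.310; a1+…+a4=0.738 < 1.310 ≤ a1+…+a5=2.502 → R5 fires; G=0 B=7 D=2
Draw 6: a1=0.544, a2=0.000, a3=0.000, a4=0.194, a5=2.058, a0=2.796; τ=−ln(0.9458)/2.796=0.020 → t=1.740 > T=1.73: stop.
At T=1.73: G=0 B=7 D=2; the largest is B.

Dominant species at T: B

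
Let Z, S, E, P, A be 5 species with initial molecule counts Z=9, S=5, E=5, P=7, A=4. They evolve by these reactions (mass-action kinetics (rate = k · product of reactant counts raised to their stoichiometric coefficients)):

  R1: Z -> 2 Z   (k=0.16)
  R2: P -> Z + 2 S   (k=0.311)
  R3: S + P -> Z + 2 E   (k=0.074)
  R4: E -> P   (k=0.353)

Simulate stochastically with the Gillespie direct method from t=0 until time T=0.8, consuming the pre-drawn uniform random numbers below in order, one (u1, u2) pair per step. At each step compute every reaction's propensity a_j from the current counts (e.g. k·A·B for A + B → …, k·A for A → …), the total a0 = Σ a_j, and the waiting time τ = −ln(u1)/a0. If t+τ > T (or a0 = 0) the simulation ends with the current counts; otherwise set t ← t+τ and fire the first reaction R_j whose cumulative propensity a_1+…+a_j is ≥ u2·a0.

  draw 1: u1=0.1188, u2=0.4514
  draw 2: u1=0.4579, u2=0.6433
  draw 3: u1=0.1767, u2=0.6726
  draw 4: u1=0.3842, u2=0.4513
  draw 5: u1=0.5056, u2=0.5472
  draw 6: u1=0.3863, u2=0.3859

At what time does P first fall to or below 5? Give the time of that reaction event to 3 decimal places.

Threshold first reached at t = 0.361

t=0.000: Z=9 S=5 E=5 P=7 A=4
Draw 1: a1=1.440, a2=2.177, a3=2.590, a4=1.765, a0=7.972; τ=−ln(0.1188)/7.972=0.267 → t=0.267; u2·a0=0.4514·7.972=3.599; a1=1.440 < 3.599 ≤ a1+a2=3.617 → R2 fires; Z=10 S=7 E=5 P=6 A=4
Draw 2: a1=1.600, a2=1.866, a3=3.108, a4=1.765, a0=8.339; τ=−ln(0.4579)/8.339=0.094 → t=0.361; u2·a0=0.6433·8.339=5.364; a1+a2=3.466 < 5.364 ≤ a1+…+a3=6.574 → R3 fires; Z=11 S=6 E=7 P=5 A=4
Draw 3: a1=1.760, a2=1.555, a3=2.220, a4=2.471, a0=8.006; τ=−ln(0.1767)/8.006=0.217 → t=0.577; u2·a0=0.6726·8.006=5.385; a1+a2=3.315 < 5.385 ≤ a1+…+a3=5.535 → R3 fires; Z=12 S=5 E=9 P=4 A=4
Draw 4: a1=1.920, a2=1.244, a3=1.480, a4=3.177, a0=7.821; τ=−ln(0.3842)/7.821=0.122 → t=0.700; u2·a0=0.4513·7.821=3.530; a1+a2=3.164 < 3.530 ≤ a1+…+a3=4.644 → R3 fires; Z=13 S=4 E=11 P=3 A=4
Draw 5: a1=2.080, a2=0.933, a3=0.888, a4=3.883, a0=7.784; τ=−ln(0.5056)/7.784=0.088 → t=0.787; u2·a0=0.5472·7.784=4.259; a1+…+a3=3.901 < 4.259 ≤ a1+…+a4=7.784 → R4 fires; Z=13 S=4 E=10 P=4 A=4
Draw 6: a1=2.080, a2=1.244, a3=1.184, a4=3.530, a0=8.038; τ=−ln(0.3863)/8.038=0.118 → t=0.906 > T=0.8: stop.
P first becomes ≤ 5 when it reaches 5 at the event at t=0.361.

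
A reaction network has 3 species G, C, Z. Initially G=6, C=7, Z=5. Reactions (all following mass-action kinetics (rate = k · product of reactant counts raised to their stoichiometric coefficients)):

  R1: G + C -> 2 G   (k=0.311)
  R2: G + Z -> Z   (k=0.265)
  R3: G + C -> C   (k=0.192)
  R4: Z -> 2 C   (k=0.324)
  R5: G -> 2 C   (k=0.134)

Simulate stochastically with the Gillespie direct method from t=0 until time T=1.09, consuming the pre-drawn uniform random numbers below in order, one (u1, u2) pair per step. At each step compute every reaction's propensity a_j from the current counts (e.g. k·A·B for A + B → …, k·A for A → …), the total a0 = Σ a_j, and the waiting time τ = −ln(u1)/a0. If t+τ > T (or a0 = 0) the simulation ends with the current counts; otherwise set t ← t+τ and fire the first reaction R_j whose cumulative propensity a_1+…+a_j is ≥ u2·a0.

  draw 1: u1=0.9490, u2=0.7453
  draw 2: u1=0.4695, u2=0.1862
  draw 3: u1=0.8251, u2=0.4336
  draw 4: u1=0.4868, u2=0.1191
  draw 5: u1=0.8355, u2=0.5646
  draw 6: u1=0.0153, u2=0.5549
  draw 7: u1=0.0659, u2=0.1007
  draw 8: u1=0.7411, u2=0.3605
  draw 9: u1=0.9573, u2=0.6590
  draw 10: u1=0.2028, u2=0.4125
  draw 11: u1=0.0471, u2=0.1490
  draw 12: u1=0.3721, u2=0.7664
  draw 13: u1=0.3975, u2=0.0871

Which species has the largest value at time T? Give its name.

t=0.000: G=6 C=7 Z=5
Draw 1: a1=13.062, a2=7.950, a3=8.064, a4=1.620, a5=0.804, a0=31.500; τ=−ln(0.9490)/31.500=0.002 → t=0.002; u2·a0=0.7453·31.500=23.477; a1+a2=21.012 < 23.477 ≤ a1+…+a3=29.076 → R3 fires; G=5 C=7 Z=5
Draw 2: a1=10.885, a2=6.625, a3=6.720, a4=1.620, a5=0.670, a0=26.520; τ=−ln(0.4695)/26.520=0.029 → t=0.030; u2·a0=0.1862·26.520=4.938 ≤ a1=10.885 → R1 fires; G=6 C=6 Z=5
Draw 3: a1=11.196, a2=7.950, a3=6.912, a4=1.620, a5=0.804, a0=28.482; τ=−ln(0.8251)/28.482=0.007 → t=0.037; u2·a0=0.4336·28.482=12.350; a1=11.196 < 12.350 ≤ a1+a2=19.146 → R2 fires; G=5 C=6 Z=5
Draw 4: a1=9.330, a2=6.625, a3=5.760, a4=1.620, a5=0.670, a0=24.005; τ=−ln(0.4868)/24.005=0.030 → t=0.067; u2·a0=0.1191·24.005=2.859 ≤ a1=9.330 → R1 fires; G=6 C=5 Z=5
Draw 5: a1=9.330, a2=7.950, a3=5.760, a4=1.620, a5=0.804, a0=25.464; τ=−ln(0.8355)/25.464=0.007 → t=0.074; u2·a0=0.5646·25.464=14.377; a1=9.330 < 14.377 ≤ a1+a2=17.280 → R2 fires; G=5 C=5 Z=5
Draw 6: a1=7.775, a2=6.625, a3=4.800, a4=1.620, a5=0.670, a0=21.490; τ=−ln(0.0153)/21.490=0.195 → t=0.268; u2·a0=0.5549·21.490=11.925; a1=7.775 < 11.925 ≤ a1+a2=14.400 → R2 fires; G=4 C=5 Z=5
Draw 7: a1=6.220, a2=5.300, a3=3.840, a4=1.620, a5=0.536, a0=17.516; τ=−ln(0.0659)/17.516=0.155 → t=0.424; u2·a0=0.1007·17.516=1.764 ≤ a1=6.220 → R1 fires; G=5 C=4 Z=5
Draw 8: a1=6.220, a2=6.625, a3=3.840, a4=1.620, a5=0.670, a0=18.975; τ=−ln(0.7411)/18.975=0.016 → t=0.440; u2·a0=0.3605·18.975=6.840; a1=6.220 < 6.840 ≤ a1+a2=12.845 → R2 fires; G=4 C=4 Z=5
Draw 9: a1=4.976, a2=5.300, a3=3.072, a4=1.620, a5=0.536, a0=15.504; τ=−ln(0.9573)/15.504=0.003 → t=0.442; u2·a0=0.6590·15.504=10.217; a1=4.976 < 10.217 ≤ a1+a2=10.276 → R2 fires; G=3 C=4 Z=5
Draw 10: a1=3.732, a2=3.975, a3=2.304, a4=1.620, a5=0.402, a0=12.033; τ=−ln(0.2028)/12.033=0.133 → t=0.575; u2·a0=0.4125·12.033=4.964; a1=3.732 < 4.964 ≤ a1+a2=7.707 → R2 fires; G=2 C=4 Z=5
Draw 11: a1=2.488, a2=2.650, a3=1.536, a4=1.620, a5=0.268, a0=8.562; τ=−ln(0.0471)/8.562=0.357 → t=0.932; u2·a0=0.1490·8.562=1.276 ≤ a1=2.488 → R1 fires; G=3 C=3 Z=5
Draw 12: a1=2.799, a2=3.975, a3=1.728, a4=1.620, a5=0.402, a0=10.524; τ=−ln(0.3721)/10.524=0.094 → t=1.026; u2·a0=0.7664·10.524=8.066; a1+a2=6.774 < 8.066 ≤ a1+…+a3=8.502 → R3 fires; G=2 C=3 Z=5
Draw 13: a1=1.866, a2=2.650, a3=1.152, a4=1.620, a5=0.268, a0=7.556; τ=−ln(0.3975)/7.556=0.122 → t=1.148 > T=1.09: stop.
At T=1.09: G=2 C=3 Z=5; the largest is Z.

Dominant species at T: Z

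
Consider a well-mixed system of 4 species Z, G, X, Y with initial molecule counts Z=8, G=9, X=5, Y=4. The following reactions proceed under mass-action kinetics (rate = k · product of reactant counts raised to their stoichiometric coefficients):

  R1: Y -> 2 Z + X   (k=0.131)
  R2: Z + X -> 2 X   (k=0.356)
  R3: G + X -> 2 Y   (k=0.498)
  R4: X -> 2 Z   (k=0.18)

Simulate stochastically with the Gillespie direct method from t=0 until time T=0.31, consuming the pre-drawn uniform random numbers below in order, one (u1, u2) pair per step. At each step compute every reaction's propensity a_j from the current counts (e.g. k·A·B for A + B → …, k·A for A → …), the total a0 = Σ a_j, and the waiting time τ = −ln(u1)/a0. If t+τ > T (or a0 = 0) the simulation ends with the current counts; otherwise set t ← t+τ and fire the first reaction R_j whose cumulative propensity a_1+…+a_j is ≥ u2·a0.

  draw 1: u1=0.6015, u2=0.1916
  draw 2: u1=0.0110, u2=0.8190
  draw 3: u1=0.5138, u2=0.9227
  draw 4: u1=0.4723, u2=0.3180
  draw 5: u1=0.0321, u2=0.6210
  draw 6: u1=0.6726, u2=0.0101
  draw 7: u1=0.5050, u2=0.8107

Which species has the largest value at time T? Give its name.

Dominant species at T: Y

t=0.000: Z=8 G=9 X=5 Y=4
Draw 1: a1=0.524, a2=14.240, a3=22.410, a4=0.900, a0=38.074; τ=−ln(0.6015)/38.074=0.013 → t=0.013; u2·a0=0.1916·38.074=7.295; a1=0.524 < 7.295 ≤ a1+a2=14.764 → R2 fires; Z=7 G=9 X=6 Y=4
Draw 2: a1=0.524, a2=14.952, a3=26.892, a4=1.080, a0=43.448; τ=−ln(0.0110)/43.448=0.104 → t=0.117; u2·a0=0.8190·43.448=35.584; a1+a2=15.476 < 35.584 ≤ a1+…+a3=42.368 → R3 fires; Z=7 G=8 X=5 Y=6
Draw 3: a1=0.786, a2=12.460, a3=19.920, a4=0.900, a0=34.066; τ=−ln(0.5138)/34.066=0.020 → t=0.137; u2·a0=0.9227·34.066=31.433; a1+a2=13.246 < 31.433 ≤ a1+…+a3=33.166 → R3 fires; Z=7 G=7 X=4 Y=8
Draw 4: a1=1.048, a2=9.968, a3=13.944, a4=0.720, a0=25.680; τ=−ln(0.4723)/25.680=0.029 → t=0.166; u2·a0=0.3180·25.680=8.166; a1=1.048 < 8.166 ≤ a1+a2=11.016 → R2 fires; Z=6 G=7 X=5 Y=8
Draw 5: a1=1.048, a2=10.680, a3=17.430, a4=0.900, a0=30.058; τ=−ln(0.0321)/30.058=0.114 → t=0.280; u2·a0=0.6210·30.058=18.666; a1+a2=11.728 < 18.666 ≤ a1+…+a3=29.158 → R3 fires; Z=6 G=6 X=4 Y=10
Draw 6: a1=1.310, a2=8.544, a3=11.952, a4=0.720, a0=22.526; τ=−ln(0.6726)/22.526=0.018 → t=0.298; u2·a0=0.0101·22.526=0.228 ≤ a1=1.310 → R1 fires; Z=8 G=6 X=5 Y=9
Draw 7: a1=1.179, a2=14.240, a3=14.940, a4=0.900, a0=31.259; τ=−ln(0.5050)/31.259=0.022 → t=0.320 > T=0.31: stop.
At T=0.31: Z=8 G=6 X=5 Y=9; the largest is Y.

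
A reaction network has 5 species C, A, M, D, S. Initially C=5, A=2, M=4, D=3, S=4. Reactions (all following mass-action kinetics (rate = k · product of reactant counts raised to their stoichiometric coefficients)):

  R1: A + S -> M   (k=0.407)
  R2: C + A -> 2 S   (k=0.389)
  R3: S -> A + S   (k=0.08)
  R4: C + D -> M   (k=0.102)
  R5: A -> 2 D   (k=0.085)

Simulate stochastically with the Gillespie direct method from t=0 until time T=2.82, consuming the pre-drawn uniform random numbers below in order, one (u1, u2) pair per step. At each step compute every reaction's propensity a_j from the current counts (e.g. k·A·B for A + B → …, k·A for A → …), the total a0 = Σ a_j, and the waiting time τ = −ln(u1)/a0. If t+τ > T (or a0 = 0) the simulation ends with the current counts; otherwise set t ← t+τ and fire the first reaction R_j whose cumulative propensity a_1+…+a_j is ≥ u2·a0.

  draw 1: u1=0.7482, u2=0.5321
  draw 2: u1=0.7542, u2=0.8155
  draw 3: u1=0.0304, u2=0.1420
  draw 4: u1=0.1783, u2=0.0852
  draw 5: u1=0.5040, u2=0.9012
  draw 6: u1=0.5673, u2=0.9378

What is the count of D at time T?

D at T = 1

t=0.000: C=5 A=2 M=4 D=3 S=4
Draw 1: a1=3.256, a2=3.890, a3=0.320, a4=1.530, a5=0.170, a0=9.166; τ=−ln(0.7482)/9.166=0.032 → t=0.032; u2·a0=0.5321·9.166=4.877; a1=3.256 < 4.877 ≤ a1+a2=7.146 → R2 fires; C=4 A=1 M=4 D=3 S=6
Draw 2: a1=2.442, a2=1.556, a3=0.480, a4=1.224, a5=0.085, a0=5.787; τ=−ln(0.7542)/5.787=0.049 → t=0.080; u2·a0=0.8155·5.787=4.719; a1+…+a3=4.478 < 4.719 ≤ a1+…+a4=5.702 → R4 fires; C=3 A=1 M=5 D=2 S=6
Draw 3: a1=2.442, a2=1.167, a3=0.480, a4=0.612, a5=0.085, a0=4.786; τ=−ln(0.0304)/4.786=0.730 → t=0.810; u2·a0=0.1420·4.786=0.680 ≤ a1=2.442 → R1 fires; C=3 A=0 M=6 D=2 S=5
Draw 4: a1=0.000, a2=0.000, a3=0.400, a4=0.612, a5=0.000, a0=1.012; τ=−ln(0.1783)/1.012=1.704 → t=2.514; u2·a0=0.0852·1.012=0.086; a1+a2=0.000 < 0.086 ≤ a1+…+a3=0.400 → R3 fires; C=3 A=1 M=6 D=2 S=5
Draw 5: a1=2.035, a2=1.167, a3=0.400, a4=0.612, a5=0.085, a0=4.299; τ=−ln(0.5040)/4.299=0.159 → t=2.674; u2·a0=0.9012·4.299=3.874; a1+…+a3=3.602 < 3.874 ≤ a1+…+a4=4.214 → R4 fires; C=2 A=1 M=7 D=1 S=5
Draw 6: a1=2.035, a2=0.778, a3=0.400, a4=0.204, a5=0.085, a0=3.502; τ=−ln(0.5673)/3.502=0.162 → t=2.835 > T=2.82: stop.
Read off D at T=2.82: 1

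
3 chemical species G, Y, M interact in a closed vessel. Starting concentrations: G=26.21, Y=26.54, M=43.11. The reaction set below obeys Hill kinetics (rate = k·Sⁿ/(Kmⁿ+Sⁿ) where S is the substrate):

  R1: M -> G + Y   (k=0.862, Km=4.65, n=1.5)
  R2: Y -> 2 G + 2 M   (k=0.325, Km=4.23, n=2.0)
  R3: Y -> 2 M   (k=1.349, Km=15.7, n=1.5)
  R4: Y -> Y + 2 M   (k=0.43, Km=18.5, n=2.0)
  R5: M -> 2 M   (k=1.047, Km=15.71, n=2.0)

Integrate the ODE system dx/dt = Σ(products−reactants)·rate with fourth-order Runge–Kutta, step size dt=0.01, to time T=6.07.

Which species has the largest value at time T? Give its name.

RK4 with dt=0.01: 607 steps to T=6.07. Trajectory (selected grid times):
t=0.00: G=26.21 Y=26.54 M=43.11
t=0.67: G=27.19 Y=26.27 M=45.22
t=1.35: G=28.19 Y=25.99 M=47.37
t=2.02: G=29.18 Y=25.73 M=49.47
t=2.70: G=30.18 Y=25.46 M=51.61
t=3.37: G=31.16 Y=25.21 M=53.70
t=4.05: G=32.17 Y=24.95 M=55.82
t=4.72: G=33.15 Y=24.70 M=57.91
t=5.40: G=34.16 Y=24.45 M=60.02
t=6.07: G=35.14 Y=24.21 M=62.09
At T=6.07: G=35.14 Y=24.21 M=62.09; the largest is M.

Dominant species at T: M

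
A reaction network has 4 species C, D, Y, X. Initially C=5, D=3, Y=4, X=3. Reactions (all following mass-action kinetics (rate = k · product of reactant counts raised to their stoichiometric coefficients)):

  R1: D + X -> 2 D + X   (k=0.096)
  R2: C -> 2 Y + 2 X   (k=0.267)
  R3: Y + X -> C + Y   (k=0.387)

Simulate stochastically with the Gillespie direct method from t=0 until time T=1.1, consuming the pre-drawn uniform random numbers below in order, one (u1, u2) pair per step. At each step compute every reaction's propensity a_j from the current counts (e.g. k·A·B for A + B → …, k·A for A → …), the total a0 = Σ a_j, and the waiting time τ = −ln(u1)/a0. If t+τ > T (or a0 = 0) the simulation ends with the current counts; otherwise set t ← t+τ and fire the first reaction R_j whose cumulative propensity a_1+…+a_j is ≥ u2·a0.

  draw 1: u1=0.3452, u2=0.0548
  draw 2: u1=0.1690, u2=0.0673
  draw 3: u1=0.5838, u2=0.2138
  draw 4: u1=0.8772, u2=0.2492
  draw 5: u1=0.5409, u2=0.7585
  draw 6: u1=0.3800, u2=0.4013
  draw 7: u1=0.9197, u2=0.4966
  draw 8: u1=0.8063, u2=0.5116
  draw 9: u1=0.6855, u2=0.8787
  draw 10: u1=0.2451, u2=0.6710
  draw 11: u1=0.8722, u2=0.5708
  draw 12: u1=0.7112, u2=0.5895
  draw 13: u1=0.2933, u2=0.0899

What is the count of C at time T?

t=0.000: C=5 D=3 Y=4 X=3
Draw 1: a1=0.864, a2=1.335, a3=4.644, a0=6.843; τ=−ln(0.3452)/6.843=0.155 → t=0.155; u2·a0=0.0548·6.843=0.375 ≤ a1=0.864 → R1 fires; C=5 D=4 Y=4 X=3
Draw 2: a1=1.152, a2=1.335, a3=4.644, a0=7.131; τ=−ln(0.1690)/7.131=0.249 → t=0.405; u2·a0=0.0673·7.131=0.480 ≤ a1=1.152 → R1 fires; C=5 D=5 Y=4 X=3
Draw 3: a1=1.440, a2=1.335, a3=4.644, a0=7.419; τ=−ln(0.5838)/7.419=0.073 → t=0.477; u2·a0=0.2138·7.419=1.586; a1=1.440 < 1.586 ≤ a1+a2=2.775 → R2 fires; C=4 D=5 Y=6 X=5
Draw 4: a1=2.400, a2=1.068, a3=11.610, a0=15.078; τ=−ln(0.8772)/15.078=0.009 → t=0.486; u2·a0=0.2492·15.078=3.757; a1+a2=3.468 < 3.757 ≤ a1+…+a3=15.078 → R3 fires; C=5 D=5 Y=6 X=4
Draw 5: a1=1.920, a2=1.335, a3=9.288, a0=12.543; τ=−ln(0.5409)/12.543=0.049 → t=0.535; u2·a0=0.7585·12.543=9.514; a1+a2=3.255 < 9.514 ≤ a1+…+a3=12.543 → R3 fires; C=6 D=5 Y=6 X=3
Draw 6: a1=1.440, a2=1.602, a3=6.966, a0=10.008; τ=−ln(0.3800)/10.008=0.097 → t=0.632; u2·a0=0.4013·10.008=4.016; a1+a2=3.042 < 4.016 ≤ a1+…+a3=10.008 → R3 fires; C=7 D=5 Y=6 X=2
Draw 7: a1=0.960, a2=1.869, a3=4.644, a0=7.473; τ=−ln(0.9197)/7.473=0.011 → t=0.643; u2·a0=0.4966·7.473=3.711; a1+a2=2.829 < 3.711 ≤ a1+…+a3=7.473 → R3 fires; C=8 D=5 Y=6 X=1
Draw 8: a1=0.480, a2=2.136, a3=2.322, a0=4.938; τ=−ln(0.8063)/4.938=0.044 → t=0.686; u2·a0=0.5116·4.938=2.526; a1=0.480 < 2.526 ≤ a1+a2=2.616 → R2 fires; C=7 D=5 Y=8 X=3
Draw 9: a1=1.440, a2=1.869, a3=9.288, a0=12.597; τ=−ln(0.6855)/12.597=0.030 → t=0.716; u2·a0=0.8787·12.597=11.069; a1+a2=3.309 < 11.069 ≤ a1+…+a3=12.597 → R3 fires; C=8 D=5 Y=8 X=2
Draw 10: a1=0.960, a2=2.136, a3=6.192, a0=9.288; τ=−ln(0.2451)/9.288=0.151 → t=0.868; u2·a0=0.6710·9.288=6.232; a1+a2=3.096 < 6.232 ≤ a1+…+a3=9.288 → R3 fires; C=9 D=5 Y=8 X=1
Draw 11: a1=0.480, a2=2.403, a3=3.096, a0=5.979; τ=−ln(0.8722)/5.979=0.023 → t=0.891; u2·a0=0.5708·5.979=3.413; a1+a2=2.883 < 3.413 ≤ a1+…+a3=5.979 → R3 fires; C=10 D=5 Y=8 X=0
Draw 12: a1=0.000, a2=2.670, a3=0.000, a0=2.670; τ=−ln(0.7112)/2.670=0.128 → t=1.018; u2·a0=0.5895·2.670=1.574; a1=0.000 < 1.574 ≤ a1+a2=2.670 → R2 fires; C=9 D=5 Y=10 X=2
Draw 13: a1=0.960, a2=2.403, a3=7.740, a0=11.103; τ=−ln(0.2933)/11.103=0.110 → t=1.129 > T=1.1: stop.
Read off C at T=1.1: 9

C at T = 9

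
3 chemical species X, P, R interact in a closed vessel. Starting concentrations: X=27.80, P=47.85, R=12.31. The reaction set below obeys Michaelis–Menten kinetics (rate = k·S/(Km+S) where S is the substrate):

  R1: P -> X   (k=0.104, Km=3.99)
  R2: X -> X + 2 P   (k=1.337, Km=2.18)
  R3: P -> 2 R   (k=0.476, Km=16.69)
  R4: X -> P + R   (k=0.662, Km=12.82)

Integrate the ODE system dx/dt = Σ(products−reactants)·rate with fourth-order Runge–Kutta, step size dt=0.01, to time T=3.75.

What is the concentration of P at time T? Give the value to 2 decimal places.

P at T = 57.10

RK4 with dt=0.01: 375 steps to T=3.75. Trajectory (selected grid times):
t=0.00: X=27.80 P=47.85 R=12.31
t=0.42: X=27.65 P=48.89 R=12.80
t=0.83: X=27.50 P=49.91 R=13.27
t=1.25: X=27.36 P=50.95 R=13.76
t=1.67: X=27.21 P=51.99 R=14.26
t=2.08: X=27.06 P=53.00 R=14.74
t=2.50: X=26.91 P=54.03 R=15.23
t=2.92: X=26.77 P=55.06 R=15.72
t=3.33: X=26.62 P=56.07 R=16.21
t=3.75: X=26.48 P=57.10 R=16.70
Read off P at T=3.75: 57.10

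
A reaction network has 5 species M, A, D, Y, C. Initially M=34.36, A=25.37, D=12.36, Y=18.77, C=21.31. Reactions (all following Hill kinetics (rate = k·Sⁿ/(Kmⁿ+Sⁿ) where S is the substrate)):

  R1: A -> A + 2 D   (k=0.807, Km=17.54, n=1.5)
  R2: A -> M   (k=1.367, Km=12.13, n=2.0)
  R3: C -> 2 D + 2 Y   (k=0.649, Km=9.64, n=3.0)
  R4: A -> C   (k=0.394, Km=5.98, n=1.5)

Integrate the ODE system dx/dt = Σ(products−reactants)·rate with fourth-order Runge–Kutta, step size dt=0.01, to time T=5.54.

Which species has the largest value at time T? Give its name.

Dominant species at T: M

RK4 with dt=0.01: 554 steps to T=5.54. Trajectory (selected grid times):
t=0.00: M=34.36 A=25.37 D=12.36 Y=18.77 C=21.31
t=0.62: M=35.05 A=24.47 D=13.73 Y=19.51 C=21.16
t=1.23: M=35.71 A=23.59 D=15.05 Y=20.23 C=21.01
t=1.85: M=36.37 A=22.71 D=16.39 Y=20.96 C=20.86
t=2.46: M=37.02 A=21.85 D=17.69 Y=21.68 C=20.71
t=3.08: M=37.66 A=21.00 D=18.99 Y=22.41 C=20.56
t=3.69: M=38.28 A=20.17 D=20.26 Y=23.13 C=20.41
t=4.31: M=38.89 A=19.35 D=21.54 Y=23.86 C=20.26
t=4.92: M=39.49 A=18.55 D=22.77 Y=24.57 C=20.10
t=5.54: M=40.07 A=17.76 D=24.01 Y=25.29 C=19.95
At T=5.54: M=40.07 A=17.76 D=24.01 Y=25.29 C=19.95; the largest is M.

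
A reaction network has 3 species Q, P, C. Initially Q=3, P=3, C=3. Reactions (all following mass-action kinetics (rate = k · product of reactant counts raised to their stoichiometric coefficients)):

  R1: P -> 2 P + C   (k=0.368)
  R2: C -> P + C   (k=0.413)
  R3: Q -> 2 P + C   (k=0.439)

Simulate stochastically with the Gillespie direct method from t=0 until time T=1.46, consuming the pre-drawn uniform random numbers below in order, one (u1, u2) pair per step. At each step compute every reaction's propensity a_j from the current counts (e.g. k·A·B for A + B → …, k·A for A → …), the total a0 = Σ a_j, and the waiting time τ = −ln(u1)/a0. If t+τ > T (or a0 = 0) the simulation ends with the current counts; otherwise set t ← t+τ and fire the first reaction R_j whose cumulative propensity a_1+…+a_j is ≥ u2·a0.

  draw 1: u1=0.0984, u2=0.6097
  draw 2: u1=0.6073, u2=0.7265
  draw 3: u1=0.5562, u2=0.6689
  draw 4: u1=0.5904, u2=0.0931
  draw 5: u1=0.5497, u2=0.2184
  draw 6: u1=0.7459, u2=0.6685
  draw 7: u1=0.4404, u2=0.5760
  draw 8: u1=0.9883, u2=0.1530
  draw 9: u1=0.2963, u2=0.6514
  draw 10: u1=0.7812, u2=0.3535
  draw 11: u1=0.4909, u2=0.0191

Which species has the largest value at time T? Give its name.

t=0.000: Q=3 P=3 C=3
Draw 1: a1=1.104, a2=1.239, a3=1.317, a0=3.660; τ=−ln(0.0984)/3.660=0.634 → t=0.634; u2·a0=0.6097·3.660=2.232; a1=1.104 < 2.232 ≤ a1+a2=2.343 → R2 fires; Q=3 P=4 C=3
Draw 2: a1=1.472, a2=1.239, a3=1.317, a0=4.028; τ=−ln(0.6073)/4.028=0.124 → t=0.757; u2·a0=0.7265·4.028=2.926; a1+a2=2.711 < 2.926 ≤ a1+…+a3=4.028 → R3 fires; Q=2 P=6 C=4
Draw 3: a1=2.208, a2=1.652, a3=0.878, a0=4.738; τ=−ln(0.5562)/4.738=0.124 → t=0.881; u2·a0=0.6689·4.738=3.169; a1=2.208 < 3.169 ≤ a1+a2=3.860 → R2 fires; Q=2 P=7 C=4
Draw 4: a1=2.576, a2=1.652, a3=0.878, a0=5.106; τ=−ln(0.5904)/5.106=0.103 → t=0.984; u2·a0=0.0931·5.106=0.475 ≤ a1=2.576 → R1 fires; Q=2 P=8 C=5
Draw 5: a1=2.944, a2=2.065, a3=0.878, a0=5.887; τ=−ln(0.5497)/5.887=0.102 → t=1.086; u2·a0=0.2184·5.887=1.286 ≤ a1=2.944 → R1 fires; Q=2 P=9 C=6
Draw 6: a1=3.312, a2=2.478, a3=0.878, a0=6.668; τ=−ln(0.7459)/6.668=0.044 → t=1.130; u2·a0=0.6685·6.668=4.458; a1=3.312 < 4.458 ≤ a1+a2=5.790 → R2 fires; Q=2 P=10 C=6
Draw 7: a1=3.680, a2=2.478, a3=0.878, a0=7.036; τ=−ln(0.4404)/7.036=0.117 → t=1.247; u2·a0=0.5760·7.036=4.053; a1=3.680 < 4.053 ≤ a1+a2=6.158 → R2 fires; Q=2 P=11 C=6
Draw 8: a1=4.048, a2=2.478, a3=0.878, a0=7.404; τ=−ln(0.9883)/7.404=0.002 → t=1.248; u2·a0=0.1530·7.404=1.133 ≤ a1=4.048 → R1 fires; Q=2 P=12 C=7
Draw 9: a1=4.416, a2=2.891, a3=0.878, a0=8.185; τ=−ln(0.2963)/8.185=0.149 → t=1.397; u2·a0=0.6514·8.185=5.332; a1=4.416 < 5.332 ≤ a1+a2=7.307 → R2 fires; Q=2 P=13 C=7
Draw 10: a1=4.784, a2=2.891, a3=0.878, a0=8.553; τ=−ln(0.7812)/8.553=0.029 → t=1.426; u2·a0=0.3535·8.553=3.023 ≤ a1=4.784 → R1 fires; Q=2 P=14 C=8
Draw 11: a1=5.152, a2=3.304, a3=0.878, a0=9.334; τ=−ln(0.4909)/9.334=0.076 → t=1.502 > T=1.46: stop.
At T=1.46: Q=2 P=14 C=8; the largest is P.

Dominant species at T: P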